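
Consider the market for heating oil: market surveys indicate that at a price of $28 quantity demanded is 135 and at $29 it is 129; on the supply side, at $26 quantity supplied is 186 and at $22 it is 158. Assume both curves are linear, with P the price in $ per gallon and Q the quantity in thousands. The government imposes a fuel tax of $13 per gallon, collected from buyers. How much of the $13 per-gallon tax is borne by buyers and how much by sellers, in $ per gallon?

Demand slope: (129 − 135)/(29 − 28) = -6, so Qd = 303 − 6P.
Supply slope: (158 − 186)/(22 − 26) = 7, so Qs = 7P + 4.
Before the tax: set 303 − 6P = 7P + 4 → P* = $23, Q* = 165.
With the tax collected from buyers, demand (in seller-price terms) shifts: Qd = 303 − 6(P + 13).
Solving gives Q = 123 with buyers paying $30 and sellers receiving $17 (the $13 wedge).
Burden on buyers: $7; on sellers: $6. (They sum to $13.)

Buyers bear $7 per gallon; sellers bear $6 per gallon.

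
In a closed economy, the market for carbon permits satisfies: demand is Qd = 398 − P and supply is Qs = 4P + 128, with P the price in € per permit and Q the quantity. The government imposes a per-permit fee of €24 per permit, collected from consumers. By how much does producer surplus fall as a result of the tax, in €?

Producer surplus falls by €1605.12.

Before the tax: set 398 − P = 4P + 128 → P* = €54, Q* = 344.
With the tax collected from consumers, demand (in seller-price terms) shifts: Qd = 398 − (P + 24).
Solving gives Q = 324.8 with consumers paying €73.2 and suppliers receiving €49.2 (the €24 wedge).
ΔPS is the trapezoid between Q = 324.8 and Q = 344 of height €4.8: ½ · (344 + 324.8) · 4.8 = €1605.12.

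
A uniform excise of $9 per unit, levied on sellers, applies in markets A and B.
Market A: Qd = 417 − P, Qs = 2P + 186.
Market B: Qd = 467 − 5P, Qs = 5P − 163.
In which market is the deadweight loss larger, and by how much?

Market B, by $74.25.

Market A: pre-tax P* = $77, Q* = 340; post-tax Q = 334; deadweight loss = $27.
Market B: pre-tax P* = $63, Q* = 152; post-tax Q = 129.5; deadweight loss = $101.25.
Difference: $27 vs $101.25 → market B is larger by $74.25.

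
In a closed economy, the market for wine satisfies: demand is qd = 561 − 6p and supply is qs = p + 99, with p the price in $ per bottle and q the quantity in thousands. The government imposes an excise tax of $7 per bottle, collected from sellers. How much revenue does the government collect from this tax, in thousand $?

Tax revenue = $1113 thousand.

Without the tax, 561 − 6p = p + 99 gives 7p = 462, so p* = $66 and q* = 165.
With the tax collected from sellers, supply shifts: qs = (p − 7) + 99.
New equilibrium: buyers pay $67, sellers receive $60, q = 159. (Wedge: pb − ps = 7.)
Revenue = t · Q = 7 · 159 = $1113.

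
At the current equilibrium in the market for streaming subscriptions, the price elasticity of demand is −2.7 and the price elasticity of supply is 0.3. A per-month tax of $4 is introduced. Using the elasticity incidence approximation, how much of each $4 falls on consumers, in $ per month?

Incidence ratio: consumers' share ≈ εs / (εs + |εd|) = 0.3 / (0.3 + 2.7) = 0.1.
So consumers bear ≈ 0.1 × $4 = $0.4; producers bear $3.6.

Consumers bear ≈ $0.4 per month.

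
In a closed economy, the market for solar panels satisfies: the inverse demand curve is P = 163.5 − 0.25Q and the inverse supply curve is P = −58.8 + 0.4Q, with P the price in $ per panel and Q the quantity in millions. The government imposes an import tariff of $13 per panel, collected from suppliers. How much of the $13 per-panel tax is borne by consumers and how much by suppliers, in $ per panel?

Consumers bear $5 per panel; suppliers bear $8 per panel.

Inverting to Q(P) form: Qd = 654 − 4P; Qs = 2.5P + 147.
Without the tax, 654 − 4P = 2.5P + 147 gives 6.5P = 507, so P* = $78 and Q* = 342.
With the tax collected from suppliers, supply shifts: Qs = 2.5(P − 13) + 147.
Solving gives Q = 322 with consumers paying $83 and suppliers receiving $70 (the $13 wedge).
Burden on consumers: $5; on suppliers: $8. (They sum to $13.)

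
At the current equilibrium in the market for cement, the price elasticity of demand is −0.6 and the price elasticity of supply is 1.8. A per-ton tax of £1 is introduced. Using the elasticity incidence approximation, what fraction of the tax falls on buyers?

Incidence ratio: buyers' share ≈ εs / (εs + |εd|) = 1.8 / (1.8 + 0.6) = 0.75.
Supply is the more elastic side, so buyers bear the larger share.

Buyers' share ≈ 0.75.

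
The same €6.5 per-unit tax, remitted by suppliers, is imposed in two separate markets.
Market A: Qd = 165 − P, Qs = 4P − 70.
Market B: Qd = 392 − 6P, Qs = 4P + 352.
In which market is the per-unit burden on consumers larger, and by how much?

Market A: pre-tax P* = €47, Q* = 118; post-tax Q = 112.8; per-unit burden on consumers = €5.2.
Market B: pre-tax P* = €4, Q* = 368; post-tax Q = 352.4; per-unit burden on consumers = €2.6.
Difference: €5.2 vs €2.6 → market A is larger by €2.6.

Market A, by €2.6.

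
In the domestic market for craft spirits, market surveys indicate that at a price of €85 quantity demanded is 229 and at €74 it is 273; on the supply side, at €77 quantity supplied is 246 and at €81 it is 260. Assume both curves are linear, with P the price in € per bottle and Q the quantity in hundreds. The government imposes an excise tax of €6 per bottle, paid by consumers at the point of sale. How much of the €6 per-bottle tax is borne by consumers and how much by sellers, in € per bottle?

Demand slope: (273 − 229)/(74 − 85) = -4, so Qd = 569 − 4P.
Supply slope: (260 − 246)/(81 − 77) = 3.5, so Qs = 3.5P − 23.5.
Without the tax, 569 − 4P = 3.5P − 23.5 gives 7.5P = 592.5, so P* = €79 and Q* = 253.
With the tax collected from consumers, demand (in seller-price terms) shifts: Qd = 569 − 4(P + 6).
Solving gives Q = 241.8 with consumers paying €81.8 and sellers receiving €75.8 (the €6 wedge).
Burden on consumers: €2.8; on sellers: €3.2. (They sum to €6.)

Consumers bear €2.8 per bottle; sellers bear €3.2 per bottle.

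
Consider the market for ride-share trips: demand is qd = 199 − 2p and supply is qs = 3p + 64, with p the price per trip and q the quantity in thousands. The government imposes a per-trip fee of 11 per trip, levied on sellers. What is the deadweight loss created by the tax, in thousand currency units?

Deadweight loss = 72.6 thousand.

Without the tax, 199 − 2p = 3p + 64 gives 5p = 135, so p* = 27 and q* = 145.
With the tax collected from sellers, supply shifts: qs = 3(p − 11) + 64.
New equilibrium: consumers pay 33.6, sellers receive 22.6, q = 131.8. (Wedge: pb − ps = 11.)
Quantity falls by |ΔQ| = |145 − 131.8| = 13.2.
DWL = ½ · t · |ΔQ| = ½ · 11 · 13.2 = 72.6.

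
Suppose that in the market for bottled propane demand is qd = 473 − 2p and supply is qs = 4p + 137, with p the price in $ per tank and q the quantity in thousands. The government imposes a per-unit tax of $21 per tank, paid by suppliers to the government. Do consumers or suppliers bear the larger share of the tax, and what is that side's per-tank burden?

Consumers bear the larger share: $14 per tank.

Without the tax, 473 − 2p = 4p + 137 gives 6p = 336, so p* = $56 and q* = 361.
With the tax collected from suppliers, supply shifts: qs = 4(p − 21) + 137.
New equilibrium: consumers pay $70, suppliers receive $49, q = 333. (Wedge: pb − ps = 21.)
Per-tank burden: consumers $14, suppliers $7.
Consumers take the larger share because demand is less price-elastic here (demand slope 2 vs supply slope 4).
The less price-elastic side of the market bears the larger share of a per-unit tax.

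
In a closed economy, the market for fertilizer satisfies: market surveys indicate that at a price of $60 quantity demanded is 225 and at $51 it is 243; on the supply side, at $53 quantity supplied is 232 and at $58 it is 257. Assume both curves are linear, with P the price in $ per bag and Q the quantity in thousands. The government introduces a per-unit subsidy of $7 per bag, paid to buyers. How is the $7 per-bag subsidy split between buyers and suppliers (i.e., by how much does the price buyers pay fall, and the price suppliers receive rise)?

Buyers gain $5 per bag; suppliers gain $2 per bag.

Demand slope: (243 − 225)/(51 − 60) = -2, so Qd = 345 − 2P.
Supply slope: (257 − 232)/(58 − 53) = 5, so Qs = 5P − 33.
Before the subsidy: set 345 − 2P = 5P − 33 → P* = $54, Q* = 237.
With a per-unit subsidy paid to buyers, each effectively pays P − 7, so demand becomes Qd = 345 − 2(P − 7).
New equilibrium: buyers pay $49, suppliers receive $56, Q = 247. (Wedge: Pb − Ps = −7.)
Gain to buyers: $5; to suppliers: $2. (They sum to $7.)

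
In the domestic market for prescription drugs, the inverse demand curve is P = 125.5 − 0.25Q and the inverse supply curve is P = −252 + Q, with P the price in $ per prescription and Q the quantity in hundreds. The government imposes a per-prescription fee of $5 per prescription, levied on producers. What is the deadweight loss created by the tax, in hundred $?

Deadweight loss = $10 hundred.

Inverting to Q(P) form: Qd = 502 − 4P; Qs = P + 252.
Before the tax: set 502 − 4P = P + 252 → P* = $50, Q* = 302.
With the tax collected from producers, supply shifts: Qs = (P − 5) + 252.
Solving gives Q = 298 with buyers paying $51 and producers receiving $46 (the $5 wedge).
Quantity falls by |ΔQ| = |302 − 298| = 4.
DWL = ½ · t · |ΔQ| = ½ · 5 · 4 = $10.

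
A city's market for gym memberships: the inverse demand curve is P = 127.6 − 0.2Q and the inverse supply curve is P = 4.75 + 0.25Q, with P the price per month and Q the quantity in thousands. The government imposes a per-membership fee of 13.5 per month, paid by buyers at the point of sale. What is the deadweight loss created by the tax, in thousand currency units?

Rewrite in direct form: Qd = 638 − 5P and Qs = 4P − 19.
Before the tax: set 638 − 5P = 4P − 19 → P* = 73, Q* = 273.
With the tax collected from buyers, demand (in seller-price terms) shifts: Qd = 638 − 5(P + 13.5).
New equilibrium: buyers pay 79, producers receive 65.5, Q = 243. (Wedge: Pb − Ps = 13.5.)
Quantity falls by |ΔQ| = |273 − 243| = 30.
DWL = ½ · t · |ΔQ| = ½ · 13.5 · 30 = 202.5.

Deadweight loss = 202.5 thousand.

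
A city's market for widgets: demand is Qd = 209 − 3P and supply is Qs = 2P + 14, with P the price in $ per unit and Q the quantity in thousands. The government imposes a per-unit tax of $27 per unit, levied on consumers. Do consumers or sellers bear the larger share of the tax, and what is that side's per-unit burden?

Without the tax, 209 − 3P = 2P + 14 gives 5P = 195, so P* = $39 and Q* = 92.
With the tax collected from consumers, demand (in seller-price terms) shifts: Qd = 209 − 3(P + 27).
Solving gives Q = 59.6 with consumers paying $49.8 and sellers receiving $22.8 (the $27 wedge).
Per-unit burden: consumers $10.8, sellers $16.2.
Sellers take the larger share because supply is less price-elastic here (demand slope 3 vs supply slope 2).

Sellers bear the larger share: $16.2 per unit.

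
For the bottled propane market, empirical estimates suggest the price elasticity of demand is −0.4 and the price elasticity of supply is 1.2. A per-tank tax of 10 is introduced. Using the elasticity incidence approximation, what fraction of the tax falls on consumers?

Consumers' share ≈ 0.75.

Incidence ratio: consumers' share ≈ εs / (εs + |εd|) = 1.2 / (1.2 + 0.4) = 0.75.
Supply is the more elastic side, so consumers bear the larger share.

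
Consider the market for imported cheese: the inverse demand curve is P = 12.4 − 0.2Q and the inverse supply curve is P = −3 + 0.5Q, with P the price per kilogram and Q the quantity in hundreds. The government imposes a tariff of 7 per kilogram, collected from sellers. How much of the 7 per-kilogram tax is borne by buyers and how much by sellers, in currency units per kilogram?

Inverting to Q(P) form: Qd = 62 − 5P; Qs = 2P + 6.
Without the tax, 62 − 5P = 2P + 6 gives 7P = 56, so P* = 8 and Q* = 22.
With the tax collected from sellers, supply shifts: Qs = 2(P − 7) + 6.
New equilibrium: buyers pay 10, sellers receive 3, Q = 12. (Wedge: Pb − Ps = 7.)
Burden on buyers: 2; on sellers: 5. (They sum to 7.)

Buyers bear 2 per kilogram; sellers bear 5 per kilogram.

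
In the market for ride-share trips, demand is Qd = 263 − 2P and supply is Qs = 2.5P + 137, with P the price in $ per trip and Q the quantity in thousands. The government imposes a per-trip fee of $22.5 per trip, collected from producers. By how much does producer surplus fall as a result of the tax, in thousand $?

Before the tax: set 263 − 2P = 2.5P + 137 → P* = $28, Q* = 207.
With the tax collected from producers, supply shifts: Qs = 2.5(P − 22.5) + 137.
Solving gives Q = 182 with buyers paying $40.5 and producers receiving $18 (the $22.5 wedge).
ΔPS is the trapezoid between Q = 182 and Q = 207 of height $10: ½ · (207 + 182) · 10 = $1945.

Producer surplus falls by $1945 thousand.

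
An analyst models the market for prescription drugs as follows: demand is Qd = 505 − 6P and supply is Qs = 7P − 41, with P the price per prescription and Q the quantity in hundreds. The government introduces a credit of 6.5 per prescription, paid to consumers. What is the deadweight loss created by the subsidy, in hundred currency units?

Deadweight loss = 68.25 hundred.

Before the subsidy: set 505 − 6P = 7P − 41 → P* = 42, Q* = 253.
With a per-unit subsidy paid to consumers, each effectively pays P − 6.5, so demand becomes Qd = 505 − 6(P − 6.5).
New equilibrium: consumers pay 38.5, producers receive 45, Q = 274. (Wedge: Pb − Ps = −6.5.)
Quantity rises by |ΔQ| = |253 − 274| = 21.
DWL = ½ · t · |ΔQ| = ½ · 6.5 · 21 = 68.25.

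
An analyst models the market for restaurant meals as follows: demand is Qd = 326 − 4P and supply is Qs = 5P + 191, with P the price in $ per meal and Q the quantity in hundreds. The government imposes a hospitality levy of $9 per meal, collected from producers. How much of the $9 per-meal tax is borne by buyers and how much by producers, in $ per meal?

Buyers bear $5 per meal; producers bear $4 per meal.

Without the tax, 326 − 4P = 5P + 191 gives 9P = 135, so P* = $15 and Q* = 266.
With the tax collected from producers, supply shifts: Qs = 5(P − 9) + 191.
New equilibrium: buyers pay $20, producers receive $11, Q = 246. (Wedge: Pb − Ps = 9.)
Burden on buyers: $5; on producers: $4. (They sum to $9.)
The less price-elastic side of the market bears the larger share of a per-unit tax.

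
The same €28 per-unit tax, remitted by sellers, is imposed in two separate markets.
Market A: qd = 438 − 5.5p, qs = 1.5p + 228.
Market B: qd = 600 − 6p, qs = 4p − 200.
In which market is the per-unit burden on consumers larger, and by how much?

Market A: pre-tax p* = €30, q* = 273; post-tax q = 240; per-unit burden on consumers = €6.
Market B: pre-tax p* = €80, q* = 120; post-tax q = 52.8; per-unit burden on consumers = €11.2.
Difference: €6 vs €11.2 → market B is larger by €5.2.

Market B, by €5.2.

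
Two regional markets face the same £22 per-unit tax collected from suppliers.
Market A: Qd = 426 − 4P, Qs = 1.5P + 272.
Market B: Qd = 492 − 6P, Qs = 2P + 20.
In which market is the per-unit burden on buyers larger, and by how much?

Market A, by £0.5.

Market A: pre-tax P* = £28, Q* = 314; post-tax Q = 290; per-unit burden on buyers = £6.
Market B: pre-tax P* = £59, Q* = 138; post-tax Q = 105; per-unit burden on buyers = £5.5.
Difference: £6 vs £5.5 → market A is larger by £0.5.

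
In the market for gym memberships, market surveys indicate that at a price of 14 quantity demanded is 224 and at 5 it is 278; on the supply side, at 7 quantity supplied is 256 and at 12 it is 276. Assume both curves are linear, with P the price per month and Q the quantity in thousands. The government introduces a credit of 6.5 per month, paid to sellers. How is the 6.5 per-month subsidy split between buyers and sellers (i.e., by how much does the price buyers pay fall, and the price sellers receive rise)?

Buyers gain 2.6 per month; sellers gain 3.9 per month.

Demand slope: (278 − 224)/(5 − 14) = -6, so Qd = 308 − 6P.
Supply slope: (276 − 256)/(12 − 7) = 4, so Qs = 4P + 228.
Without the subsidy, 308 − 6P = 4P + 228 gives 10P = 80, so P* = 8 and Q* = 260.
With a per-unit subsidy paid to sellers, each receives P + 6.5 per unit sold, so supply becomes Qs = 4(P + 6.5) + 228.
Solving gives Q = 275.6 with buyers paying 5.4 and sellers receiving 11.9 (the 6.5 wedge).
Gain to buyers: 2.6; to sellers: 3.9. (They sum to 6.5.)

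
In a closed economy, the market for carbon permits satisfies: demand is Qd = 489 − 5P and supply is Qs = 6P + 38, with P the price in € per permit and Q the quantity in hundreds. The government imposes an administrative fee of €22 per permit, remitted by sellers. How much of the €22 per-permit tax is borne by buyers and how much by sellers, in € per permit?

Without the tax, 489 − 5P = 6P + 38 gives 11P = 451, so P* = €41 and Q* = 284.
With the tax collected from sellers, supply shifts: Qs = 6(P − 22) + 38.
New equilibrium: buyers pay €53, sellers receive €31, Q = 224. (Wedge: Pb − Ps = 22.)
Burden on buyers: €12; on sellers: €10. (They sum to €22.)

Buyers bear €12 per permit; sellers bear €10 per permit.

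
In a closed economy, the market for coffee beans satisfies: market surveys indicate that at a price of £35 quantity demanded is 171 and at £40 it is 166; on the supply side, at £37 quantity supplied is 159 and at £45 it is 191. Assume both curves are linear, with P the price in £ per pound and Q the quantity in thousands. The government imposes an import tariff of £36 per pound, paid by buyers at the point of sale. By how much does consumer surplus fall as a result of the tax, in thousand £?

Demand slope: (166 − 171)/(40 − 35) = -1, so Qd = 206 − P.
Supply slope: (191 − 159)/(45 − 37) = 4, so Qs = 4P + 11.
Without the tax, 206 − P = 4P + 11 gives 5P = 195, so P* = £39 and Q* = 167.
With the tax collected from buyers, demand (in seller-price terms) shifts: Qd = 206 − (P + 36).
Solving gives Q = 138.2 with buyers paying £67.8 and suppliers receiving £31.8 (the £36 wedge).
ΔCS is the trapezoid between Q = 138.2 and Q = 167 of height £28.8: ½ · (167 + 138.2) · 28.8 = £4394.88.

Consumer surplus falls by £4394.88 thousand.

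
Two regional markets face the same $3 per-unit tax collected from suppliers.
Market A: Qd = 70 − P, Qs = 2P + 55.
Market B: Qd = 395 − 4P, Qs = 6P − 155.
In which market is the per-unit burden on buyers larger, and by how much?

Market A: pre-tax P* = $5, Q* = 65; post-tax Q = 63; per-unit burden on buyers = $2.
Market B: pre-tax P* = $55, Q* = 175; post-tax Q = 167.8; per-unit burden on buyers = $1.8.
Difference: $2 vs $1.8 → market A is larger by $0.2.

Market A, by $0.2.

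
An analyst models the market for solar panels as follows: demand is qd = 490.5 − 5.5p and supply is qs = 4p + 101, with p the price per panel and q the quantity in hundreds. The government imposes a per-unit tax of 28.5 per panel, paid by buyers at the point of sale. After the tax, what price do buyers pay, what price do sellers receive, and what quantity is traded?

Buyers pay 53; sellers receive 24.5; quantity = 199.

Without the tax, 490.5 − 5.5p = 4p + 101 gives 9.5p = 389.5, so p* = 41 and q* = 265.
With the tax collected from buyers, demand (in seller-price terms) shifts: qd = 490.5 − 5.5(p + 28.5).
Solving gives q = 199 with buyers paying 53 and sellers receiving 24.5 (the 28.5 wedge).
The less price-elastic side of the market bears the larger share of a per-unit tax.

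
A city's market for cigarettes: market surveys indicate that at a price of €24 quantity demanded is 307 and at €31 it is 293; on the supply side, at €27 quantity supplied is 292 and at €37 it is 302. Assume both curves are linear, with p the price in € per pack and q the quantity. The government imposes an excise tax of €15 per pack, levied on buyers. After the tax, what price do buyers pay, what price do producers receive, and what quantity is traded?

Buyers pay €35; producers receive €20; quantity = 285.

Demand slope: (293 − 307)/(31 − 24) = -2, so qd = 355 − 2p.
Supply slope: (302 − 292)/(37 − 27) = 1, so qs = p + 265.
Without the tax, 355 − 2p = p + 265 gives 3p = 90, so p* = €30 and q* = 295.
With the tax collected from buyers, demand (in seller-price terms) shifts: qd = 355 − 2(p + 15).
New equilibrium: buyers pay €35, producers receive €20, q = 285. (Wedge: pb − ps = 15.)
The less price-elastic side of the market bears the larger share of a per-unit tax.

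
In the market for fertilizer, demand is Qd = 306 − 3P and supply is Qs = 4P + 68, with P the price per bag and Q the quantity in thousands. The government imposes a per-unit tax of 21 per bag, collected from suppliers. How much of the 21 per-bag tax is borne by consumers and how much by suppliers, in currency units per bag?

Consumers bear 12 per bag; suppliers bear 9 per bag.

Without the tax, 306 − 3P = 4P + 68 gives 7P = 238, so P* = 34 and Q* = 204.
With the tax collected from suppliers, supply shifts: Qs = 4(P − 21) + 68.
New equilibrium: consumers pay 46, suppliers receive 25, Q = 168. (Wedge: Pb − Ps = 21.)
Burden on consumers: 12; on suppliers: 9. (They sum to 21.)
The less price-elastic side of the market bears the larger share of a per-unit tax.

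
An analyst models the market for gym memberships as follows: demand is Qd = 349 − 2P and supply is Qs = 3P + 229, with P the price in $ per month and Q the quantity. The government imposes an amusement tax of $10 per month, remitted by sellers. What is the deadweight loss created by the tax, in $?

Deadweight loss = $60.

Without the tax, 349 − 2P = 3P + 229 gives 5P = 120, so P* = $24 and Q* = 301.
With the tax collected from sellers, supply shifts: Qs = 3(P − 10) + 229.
Solving gives Q = 289 with buyers paying $30 and sellers receiving $20 (the $10 wedge).
Quantity falls by |ΔQ| = |301 − 289| = 12.
DWL = ½ · t · |ΔQ| = ½ · 10 · 12 = $60.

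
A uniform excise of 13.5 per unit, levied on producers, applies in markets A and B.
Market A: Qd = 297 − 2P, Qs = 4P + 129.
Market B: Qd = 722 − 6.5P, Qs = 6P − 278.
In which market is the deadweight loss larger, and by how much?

Market A: pre-tax P* = 28, Q* = 241; post-tax Q = 223; deadweight loss = 121.5.
Market B: pre-tax P* = 80, Q* = 202; post-tax Q = 159.88; deadweight loss = 284.31.
Difference: 121.5 vs 284.31 → market B is larger by 162.81.

Market B, by 162.81.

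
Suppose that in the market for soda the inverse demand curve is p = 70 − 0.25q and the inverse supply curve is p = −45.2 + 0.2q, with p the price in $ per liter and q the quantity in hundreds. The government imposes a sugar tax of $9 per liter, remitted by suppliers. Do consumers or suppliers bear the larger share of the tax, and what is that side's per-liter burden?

Rewrite in direct form: qd = 280 − 4p and qs = 5p + 226.
Before the tax: set 280 − 4p = 5p + 226 → p* = $6, q* = 256.
With the tax collected from suppliers, supply shifts: qs = 5(p − 9) + 226.
Solving gives q = 236 with consumers paying $11 and suppliers receiving $2 (the $9 wedge).
Per-liter burden: consumers $5, suppliers $4.
Consumers take the larger share because demand is less price-elastic here (demand slope 4 vs supply slope 5).

Consumers bear the larger share: $5 per liter.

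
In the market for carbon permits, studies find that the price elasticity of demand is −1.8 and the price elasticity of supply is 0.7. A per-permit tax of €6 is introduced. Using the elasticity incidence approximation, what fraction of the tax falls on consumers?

Consumers' share ≈ 0.28.

Incidence ratio: consumers' share ≈ εs / (εs + |εd|) = 0.7 / (0.7 + 1.8) = 0.28.
Supply is the less elastic side, so consumers bear the smaller share.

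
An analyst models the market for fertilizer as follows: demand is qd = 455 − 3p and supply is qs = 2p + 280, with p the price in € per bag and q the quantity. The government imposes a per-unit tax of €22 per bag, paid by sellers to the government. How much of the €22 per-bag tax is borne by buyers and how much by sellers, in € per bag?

Before the tax: set 455 − 3p = 2p + 280 → p* = €35, q* = 350.
With the tax collected from sellers, supply shifts: qs = 2(p − 22) + 280.
New equilibrium: buyers pay €43.8, sellers receive €21.8, q = 323.6. (Wedge: pb − ps = 22.)
Burden on buyers: €8.8; on sellers: €13.2. (They sum to €22.)
The less price-elastic side of the market bears the larger share of a per-unit tax.

Buyers bear €8.8 per bag; sellers bear €13.2 per bag.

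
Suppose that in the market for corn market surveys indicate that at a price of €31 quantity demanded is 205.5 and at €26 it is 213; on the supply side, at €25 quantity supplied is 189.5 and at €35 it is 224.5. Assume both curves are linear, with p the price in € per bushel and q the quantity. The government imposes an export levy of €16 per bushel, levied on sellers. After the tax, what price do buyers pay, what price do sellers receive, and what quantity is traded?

Demand slope: (213 − 205.5)/(26 − 31) = -1.5, so qd = 252 − 1.5p.
Supply slope: (224.5 − 189.5)/(35 − 25) = 3.5, so qs = 3.5p + 102.
Before the tax: set 252 − 1.5p = 3.5p + 102 → p* = €30, q* = 207.
With the tax collected from sellers, supply shifts: qs = 3.5(p − 16) + 102.
Solving gives q = 190.2 with buyers paying €41.2 and sellers receiving €25.2 (the €16 wedge).
The less price-elastic side of the market bears the larger share of a per-unit tax.

Buyers pay €41.2; sellers receive €25.2; quantity = 190.2.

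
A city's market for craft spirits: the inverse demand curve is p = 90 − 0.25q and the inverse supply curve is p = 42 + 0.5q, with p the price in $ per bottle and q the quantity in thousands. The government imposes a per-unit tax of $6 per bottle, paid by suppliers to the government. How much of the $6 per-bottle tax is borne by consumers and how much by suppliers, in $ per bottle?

Inverting to q(p) form: qd = 360 − 4p; qs = 2p − 84.
Without the tax, 360 − 4p = 2p − 84 gives 6p = 444, so p* = $74 and q* = 64.
With the tax collected from suppliers, supply shifts: qs = 2(p − 6) − 84.
Solving gives q = 56 with consumers paying $76 and suppliers receiving $70 (the $6 wedge).
Burden on consumers: $2; on suppliers: $4. (They sum to $6.)

Consumers bear $2 per bottle; suppliers bear $4 per bottle.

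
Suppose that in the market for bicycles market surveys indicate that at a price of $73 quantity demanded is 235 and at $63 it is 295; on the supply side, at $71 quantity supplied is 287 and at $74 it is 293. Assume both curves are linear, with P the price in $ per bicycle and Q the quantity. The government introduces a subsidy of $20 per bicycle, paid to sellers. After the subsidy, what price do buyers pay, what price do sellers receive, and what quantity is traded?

Buyers pay $61; sellers receive $81; quantity = 307.

Demand slope: (295 − 235)/(63 − 73) = -6, so Qd = 673 − 6P.
Supply slope: (293 − 287)/(74 − 71) = 2, so Qs = 2P + 145.
Without the subsidy, 673 − 6P = 2P + 145 gives 8P = 528, so P* = $66 and Q* = 277.
With a per-unit subsidy paid to sellers, each receives P + 20 per unit sold, so supply becomes Qs = 2(P + 20) + 145.
Solving gives Q = 307 with buyers paying $61 and sellers receiving $81 (the $20 wedge).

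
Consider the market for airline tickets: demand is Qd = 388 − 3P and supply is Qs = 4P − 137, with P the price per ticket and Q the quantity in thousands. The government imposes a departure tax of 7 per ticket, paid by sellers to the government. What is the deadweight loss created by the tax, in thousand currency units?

Deadweight loss = 42 thousand.

Without the tax, 388 − 3P = 4P − 137 gives 7P = 525, so P* = 75 and Q* = 163.
With the tax collected from sellers, supply shifts: Qs = 4(P − 7) − 137.
Solving gives Q = 151 with buyers paying 79 and sellers receiving 72 (the 7 wedge).
Quantity falls by |ΔQ| = |163 − 151| = 12.
DWL = ½ · t · |ΔQ| = ½ · 7 · 12 = 42.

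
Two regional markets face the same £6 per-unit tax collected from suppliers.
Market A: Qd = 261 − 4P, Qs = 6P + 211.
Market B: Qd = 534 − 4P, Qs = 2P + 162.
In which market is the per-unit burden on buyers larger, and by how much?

Market A: pre-tax P* = £5, Q* = 241; post-tax Q = 226.6; per-unit burden on buyers = £3.6.
Market B: pre-tax P* = £62, Q* = 286; post-tax Q = 278; per-unit burden on buyers = £2.
Difference: £3.6 vs £2 → market A is larger by £1.6.

Market A, by £1.6.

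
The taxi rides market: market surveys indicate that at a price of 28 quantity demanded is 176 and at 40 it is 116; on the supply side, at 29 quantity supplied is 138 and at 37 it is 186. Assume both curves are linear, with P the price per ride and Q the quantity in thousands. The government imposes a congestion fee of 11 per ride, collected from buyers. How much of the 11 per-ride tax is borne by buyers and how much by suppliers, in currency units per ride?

Demand slope: (116 − 176)/(40 − 28) = -5, so Qd = 316 − 5P.
Supply slope: (186 − 138)/(37 − 29) = 6, so Qs = 6P − 36.
Without the tax, 316 − 5P = 6P − 36 gives 11P = 352, so P* = 32 and Q* = 156.
With the tax collected from buyers, demand (in seller-price terms) shifts: Qd = 316 − 5(P + 11).
Solving gives Q = 126 with buyers paying 38 and suppliers receiving 27 (the 11 wedge).
Burden on buyers: 6; on suppliers: 5. (They sum to 11.)
The less price-elastic side of the market bears the larger share of a per-unit tax.

Buyers bear 6 per ride; suppliers bear 5 per ride.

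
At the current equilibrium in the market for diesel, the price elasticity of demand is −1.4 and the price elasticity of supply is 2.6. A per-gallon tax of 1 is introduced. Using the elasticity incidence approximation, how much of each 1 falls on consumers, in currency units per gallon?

Incidence ratio: consumers' share ≈ εs / (εs + |εd|) = 2.6 / (2.6 + 1.4) = 0.65.
So consumers bear ≈ 0.65 × 1 = 0.65; sellers bear 0.35.

Consumers bear ≈ 0.65 per gallon.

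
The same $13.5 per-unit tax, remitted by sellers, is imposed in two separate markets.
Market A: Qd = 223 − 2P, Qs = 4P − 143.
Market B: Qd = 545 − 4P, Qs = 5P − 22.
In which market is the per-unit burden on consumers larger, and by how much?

Market A, by $1.5.

Market A: pre-tax P* = $61, Q* = 101; post-tax Q = 83; per-unit burden on consumers = $9.
Market B: pre-tax P* = $63, Q* = 293; post-tax Q = 263; per-unit burden on consumers = $7.5.
Difference: $9 vs $7.5 → market A is larger by $1.5.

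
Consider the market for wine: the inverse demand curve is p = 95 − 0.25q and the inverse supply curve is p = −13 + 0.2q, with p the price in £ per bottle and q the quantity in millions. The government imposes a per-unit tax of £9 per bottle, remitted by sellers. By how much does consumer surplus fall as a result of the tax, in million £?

Rewrite in direct form: qd = 380 − 4p and qs = 5p + 65.
Before the tax: set 380 − 4p = 5p + 65 → p* = £35, q* = 240.
With the tax collected from sellers, supply shifts: qs = 5(p − 9) + 65.
Solving gives q = 220 with consumers paying £40 and sellers receiving £31 (the £9 wedge).
ΔCS is the trapezoid between Q = 220 and Q = 240 of height £5: ½ · (240 + 220) · 5 = £1150.

Consumer surplus falls by £1150 million.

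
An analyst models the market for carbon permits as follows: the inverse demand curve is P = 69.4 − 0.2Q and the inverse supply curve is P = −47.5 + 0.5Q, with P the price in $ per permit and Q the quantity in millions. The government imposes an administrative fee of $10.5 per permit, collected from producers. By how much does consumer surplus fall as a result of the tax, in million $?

Consumer surplus falls by $478.5 million.

Inverting to Q(P) form: Qd = 347 − 5P; Qs = 2P + 95.
Before the tax: set 347 − 5P = 2P + 95 → P* = $36, Q* = 167.
With the tax collected from producers, supply shifts: Qs = 2(P − 10.5) + 95.
Solving gives Q = 152 with buyers paying $39 and producers receiving $28.5 (the $10.5 wedge).
ΔCS is the trapezoid between Q = 152 and Q = 167 of height $3: ½ · (167 + 152) · 3 = $478.5.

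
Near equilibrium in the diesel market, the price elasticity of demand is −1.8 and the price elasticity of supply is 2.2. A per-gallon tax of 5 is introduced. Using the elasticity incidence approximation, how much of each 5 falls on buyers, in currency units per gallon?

Incidence ratio: buyers' share ≈ εs / (εs + |εd|) = 2.2 / (2.2 + 1.8) = 0.55.
So buyers bear ≈ 0.55 × 5 = 2.75; suppliers bear 2.25.

Buyers bear ≈ 2.75 per gallon.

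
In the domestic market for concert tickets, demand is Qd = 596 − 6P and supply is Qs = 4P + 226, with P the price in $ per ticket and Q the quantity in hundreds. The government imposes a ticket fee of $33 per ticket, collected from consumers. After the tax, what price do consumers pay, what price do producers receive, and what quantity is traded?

Without the tax, 596 − 6P = 4P + 226 gives 10P = 370, so P* = $37 and Q* = 374.
With the tax collected from consumers, demand (in seller-price terms) shifts: Qd = 596 − 6(P + 33).
New equilibrium: consumers pay $50.2, producers receive $17.2, Q = 294.8. (Wedge: Pb − Ps = 33.)

Consumers pay $50.2; producers receive $17.2; quantity = 294.8.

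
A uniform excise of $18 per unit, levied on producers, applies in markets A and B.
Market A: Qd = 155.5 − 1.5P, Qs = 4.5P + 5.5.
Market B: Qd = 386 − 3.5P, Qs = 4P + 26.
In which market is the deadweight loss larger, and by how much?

Market A: pre-tax P* = $25, Q* = 118; post-tax Q = 97.75; deadweight loss = $182.25.
Market B: pre-tax P* = $48, Q* = 218; post-tax Q = 184.4; deadweight loss = $302.4.
Difference: $182.25 vs $302.4 → market B is larger by $120.15.

Market B, by $120.15.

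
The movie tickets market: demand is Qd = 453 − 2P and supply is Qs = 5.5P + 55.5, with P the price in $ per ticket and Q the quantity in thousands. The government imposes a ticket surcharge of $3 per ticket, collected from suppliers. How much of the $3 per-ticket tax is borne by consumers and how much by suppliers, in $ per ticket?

Consumers bear $2.2 per ticket; suppliers bear $0.8 per ticket.

Before the tax: set 453 − 2P = 5.5P + 55.5 → P* = $53, Q* = 347.
With the tax collected from suppliers, supply shifts: Qs = 5.5(P − 3) + 55.5.
Solving gives Q = 342.6 with consumers paying $55.2 and suppliers receiving $52.2 (the $3 wedge).
Burden on consumers: $2.2; on suppliers: $0.8. (They sum to $3.)
The less price-elastic side of the market bears the larger share of a per-unit tax.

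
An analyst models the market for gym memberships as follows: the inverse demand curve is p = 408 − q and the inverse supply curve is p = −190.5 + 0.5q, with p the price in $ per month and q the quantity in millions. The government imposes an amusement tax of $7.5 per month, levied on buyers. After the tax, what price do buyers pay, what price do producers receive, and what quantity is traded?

Buyers pay $14; producers receive $6.5; quantity = 394.

Inverting to q(p) form: qd = 408 − p; qs = 2p + 381.
Without the tax, 408 − p = 2p + 381 gives 3p = 27, so p* = $9 and q* = 399.
With the tax collected from buyers, demand (in seller-price terms) shifts: qd = 408 − (p + 7.5).
Solving gives q = 394 with buyers paying $14 and producers receiving $6.5 (the $7.5 wedge).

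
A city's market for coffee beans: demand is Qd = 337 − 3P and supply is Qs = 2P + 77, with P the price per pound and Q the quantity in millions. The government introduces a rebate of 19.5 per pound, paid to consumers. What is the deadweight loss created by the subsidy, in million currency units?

Without the subsidy, 337 − 3P = 2P + 77 gives 5P = 260, so P* = 52 and Q* = 181.
With a per-unit subsidy paid to consumers, each effectively pays P − 19.5, so demand becomes Qd = 337 − 3(P − 19.5).
New equilibrium: consumers pay 44.2, suppliers receive 63.7, Q = 204.4. (Wedge: Pb − Ps = −19.5.)
Quantity rises by |ΔQ| = |181 − 204.4| = 23.4.
DWL = ½ · t · |ΔQ| = ½ · 19.5 · 23.4 = 228.15.

Deadweight loss = 228.15 million.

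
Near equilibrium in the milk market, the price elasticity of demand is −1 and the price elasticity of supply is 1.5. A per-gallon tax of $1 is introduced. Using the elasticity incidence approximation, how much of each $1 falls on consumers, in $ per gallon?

Incidence ratio: consumers' share ≈ εs / (εs + |εd|) = 1.5 / (1.5 + 1) = 0.6.
So consumers bear ≈ 0.6 × $1 = $0.6; sellers bear $0.4.

Consumers bear ≈ $0.6 per gallon.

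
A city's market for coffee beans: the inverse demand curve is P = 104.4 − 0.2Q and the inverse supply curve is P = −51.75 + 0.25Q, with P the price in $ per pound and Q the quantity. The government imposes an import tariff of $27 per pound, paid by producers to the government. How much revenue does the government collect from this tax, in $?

Tax revenue = $7749.

Rewrite in direct form: Qd = 522 − 5P and Qs = 4P + 207.
Without the tax, 522 − 5P = 4P + 207 gives 9P = 315, so P* = $35 and Q* = 347.
With the tax collected from producers, supply shifts: Qs = 4(P − 27) + 207.
Solving gives Q = 287 with buyers paying $47 and producers receiving $20 (the $27 wedge).
Revenue = t · Q = 27 · 287 = $7749.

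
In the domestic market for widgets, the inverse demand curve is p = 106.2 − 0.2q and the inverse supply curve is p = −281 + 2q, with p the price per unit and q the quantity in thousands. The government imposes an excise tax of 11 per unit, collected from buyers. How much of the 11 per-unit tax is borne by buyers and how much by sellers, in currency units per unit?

Buyers bear 1 per unit; sellers bear 10 per unit.

Inverting to q(p) form: qd = 531 − 5p; qs = 0.5p + 140.5.
Without the tax, 531 − 5p = 0.5p + 140.5 gives 5.5p = 390.5, so p* = 71 and q* = 176.
With the tax collected from buyers, demand (in seller-price terms) shifts: qd = 531 − 5(p + 11).
Solving gives q = 171 with buyers paying 72 and sellers receiving 61 (the 11 wedge).
Burden on buyers: 1; on sellers: 10. (They sum to 11.)
The less price-elastic side of the market bears the larger share of a per-unit tax.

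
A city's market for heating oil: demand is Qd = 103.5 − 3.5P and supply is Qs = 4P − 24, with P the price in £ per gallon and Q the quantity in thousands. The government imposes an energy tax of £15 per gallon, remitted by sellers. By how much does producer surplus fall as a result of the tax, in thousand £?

Before the tax: set 103.5 − 3.5P = 4P − 24 → P* = £17, Q* = 44.
With the tax collected from sellers, supply shifts: Qs = 4(P − 15) − 24.
New equilibrium: buyers pay £25, sellers receive £10, Q = 16. (Wedge: Pb − Ps = 15.)
ΔPS is the trapezoid between Q = 16 and Q = 44 of height £7: ½ · (44 + 16) · 7 = £210.

Producer surplus falls by £210 thousand.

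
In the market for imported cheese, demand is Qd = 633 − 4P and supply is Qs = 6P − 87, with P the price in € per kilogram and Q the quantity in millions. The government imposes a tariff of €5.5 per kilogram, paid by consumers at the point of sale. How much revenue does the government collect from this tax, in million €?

Without the tax, 633 − 4P = 6P − 87 gives 10P = 720, so P* = €72 and Q* = 345.
With the tax collected from consumers, demand (in seller-price terms) shifts: Qd = 633 − 4(P + 5.5).
Solving gives Q = 331.8 with consumers paying €75.3 and suppliers receiving €69.8 (the €5.5 wedge).
Revenue = t · Q = 5.5 · 331.8 = €1824.9.

Tax revenue = €1824.9 million.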